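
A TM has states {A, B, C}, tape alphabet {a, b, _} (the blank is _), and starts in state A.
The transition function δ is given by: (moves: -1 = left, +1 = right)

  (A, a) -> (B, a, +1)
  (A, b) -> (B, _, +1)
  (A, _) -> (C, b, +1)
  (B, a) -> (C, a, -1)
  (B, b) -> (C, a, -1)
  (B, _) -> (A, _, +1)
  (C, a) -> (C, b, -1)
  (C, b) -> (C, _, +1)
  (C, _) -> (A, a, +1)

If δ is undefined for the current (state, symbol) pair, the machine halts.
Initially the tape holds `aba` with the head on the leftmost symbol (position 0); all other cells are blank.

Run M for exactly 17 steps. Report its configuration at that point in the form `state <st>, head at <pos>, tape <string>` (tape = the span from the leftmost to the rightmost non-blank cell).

A | __[a]ba   read a → write a, move +1, go to B
B | __a[b]a   read b → write a, move -1, go to C
C | __[a]aa   read a → write b, move -1, go to C
C | _[_]baa   read _ → write a, move +1, go to A
A | _a[b]aa   read b → write _, move +1, go to B
B | _a_[a]a   read a → write a, move -1, go to C
C | _a[_]aa   read _ → write a, move +1, go to A
A | _aa[a]a   read a → write a, move +1, go to B
B | _aaa[a]   read a → write a, move -1, go to C
C | _aa[a]a   read a → write b, move -1, go to C
C | _a[a]ba   read a → write b, move -1, go to C
C | _[a]bba   read a → write b, move -1, go to C
C | [_]bbba   read _ → write a, move +1, go to A
A | a[b]bba   read b → write _, move +1, go to B
B | a_[b]ba   read b → write a, move -1, go to C
C | a[_]aba   read _ → write a, move +1, go to A
A | aa[a]ba   read a → write a, move +1, go to B
B | aaa[b]a
After 17 steps: state B, head at 1, tape aaaba.

state B, head at 1, tape aaaba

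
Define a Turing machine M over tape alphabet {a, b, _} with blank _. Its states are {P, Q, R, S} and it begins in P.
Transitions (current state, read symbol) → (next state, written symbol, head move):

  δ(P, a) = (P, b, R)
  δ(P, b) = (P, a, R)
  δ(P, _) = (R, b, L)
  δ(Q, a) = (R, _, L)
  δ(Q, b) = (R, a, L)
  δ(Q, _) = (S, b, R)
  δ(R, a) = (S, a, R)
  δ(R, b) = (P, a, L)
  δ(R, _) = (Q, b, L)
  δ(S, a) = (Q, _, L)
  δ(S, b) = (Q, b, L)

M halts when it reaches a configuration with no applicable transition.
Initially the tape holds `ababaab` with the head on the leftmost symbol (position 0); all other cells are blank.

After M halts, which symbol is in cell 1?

P | [a]babaab__   read a → write b, move R, go to P
P | b[b]abaab__   read b → write a, move R, go to P
P | ba[a]baab__   read a → write b, move R, go to P
P | bab[b]aab__   read b → write a, move R, go to P
P | baba[a]ab__   read a → write b, move R, go to P
P | babab[a]b__   read a → write b, move R, go to P
P | bababb[b]__   read b → write a, move R, go to P
P | bababba[_]_   read _ → write b, move L, go to R
R | bababb[a]b_   read a → write a, move R, go to S
S | bababba[b]_   read b → write b, move L, go to Q
Q | bababb[a]b_   read a → write _, move L, go to R
R | babab[b]_b_   read b → write a, move L, go to P
P | baba[b]a_b_   read b → write a, move R, go to P
P | babaa[a]_b_   read a → write b, move R, go to P
P | babaab[_]b_   read _ → write b, move L, go to R
R | babaa[b]bb_   read b → write a, move L, go to P
P | baba[a]abb_   read a → write b, move R, go to P
P | babab[a]bb_   read a → write b, move R, go to P
P | bababb[b]b_   read b → write a, move R, go to P
P | bababba[b]_   read b → write a, move R, go to P
P | bababbaa[_]   read _ → write b, move L, go to R
R | bababba[a]b   read a → write a, move R, go to S
S | bababbaa[b]   read b → write b, move L, go to Q
Q | bababba[a]b   read a → write _, move L, go to R
R | bababb[a]_b   read a → write a, move R, go to S
S | bababba[_]b
Cell 1 holds a when M halts.

a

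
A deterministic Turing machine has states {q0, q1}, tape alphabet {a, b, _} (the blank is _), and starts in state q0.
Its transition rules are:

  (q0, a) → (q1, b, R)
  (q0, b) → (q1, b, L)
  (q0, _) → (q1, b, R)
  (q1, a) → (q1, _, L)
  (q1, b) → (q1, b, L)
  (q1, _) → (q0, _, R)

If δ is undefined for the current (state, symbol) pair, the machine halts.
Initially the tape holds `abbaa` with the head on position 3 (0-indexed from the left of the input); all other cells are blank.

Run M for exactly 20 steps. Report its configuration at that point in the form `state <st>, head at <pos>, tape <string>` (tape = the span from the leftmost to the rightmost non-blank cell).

q0 | _abb[a]a   read a → write b, move R, go to q1
q1 | _abbb[a]   read a → write _, move L, go to q1
q1 | _abb[b]_   read b → write b, move L, go to q1
q1 | _ab[b]b_   read b → write b, move L, go to q1
q1 | _a[b]bb_   read b → write b, move L, go to q1
q1 | _[a]bbb_   read a → write _, move L, go to q1
q1 | [_]_bbb_   read _ → write _, move R, go to q0
q0 | _[_]bbb_   read _ → write b, move R, go to q1
q1 | _b[b]bb_   read b → write b, move L, go to q1
q1 | _[b]bbb_   read b → write b, move L, go to q1
q1 | [_]bbbb_   read _ → write _, move R, go to q0
q0 | _[b]bbb_   read b → write b, move L, go to q1
q1 | [_]bbbb_   read _ → write _, move R, go to q0
q0 | _[b]bbb_   read b → write b, move L, go to q1
q1 | [_]bbbb_   read _ → write _, move R, go to q0
q0 | _[b]bbb_   read b → write b, move L, go to q1
q1 | [_]bbbb_   read _ → write _, move R, go to q0
q0 | _[b]bbb_   read b → write b, move L, go to q1
q1 | [_]bbbb_   read _ → write _, move R, go to q0
q0 | _[b]bbb_   read b → write b, move L, go to q1
q1 | [_]bbbb_
After 20 steps: state q1, head at -1, tape bbbb.

state q1, head at -1, tape bbbb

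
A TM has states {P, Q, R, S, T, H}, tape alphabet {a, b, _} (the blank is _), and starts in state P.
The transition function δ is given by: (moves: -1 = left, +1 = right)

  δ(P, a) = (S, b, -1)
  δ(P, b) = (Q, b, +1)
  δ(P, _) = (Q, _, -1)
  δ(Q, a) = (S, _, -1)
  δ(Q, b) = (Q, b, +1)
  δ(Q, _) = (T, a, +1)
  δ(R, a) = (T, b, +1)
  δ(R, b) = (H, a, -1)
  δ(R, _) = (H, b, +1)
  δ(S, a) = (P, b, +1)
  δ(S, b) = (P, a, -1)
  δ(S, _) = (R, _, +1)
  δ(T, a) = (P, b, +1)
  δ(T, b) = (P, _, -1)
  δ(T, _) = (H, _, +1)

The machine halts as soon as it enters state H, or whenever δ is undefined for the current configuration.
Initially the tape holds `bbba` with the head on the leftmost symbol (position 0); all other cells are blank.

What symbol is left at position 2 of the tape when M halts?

_

P | __[b]bba   read b → write b, move +1, go to Q
Q | __b[b]ba   read b → write b, move +1, go to Q
Q | __bb[b]a   read b → write b, move +1, go to Q
Q | __bbb[a]   read a → write _, move -1, go to S
S | __bb[b]_   read b → write a, move -1, go to P
P | __b[b]a_   read b → write b, move +1, go to Q
Q | __bb[a]_   read a → write _, move -1, go to S
S | __b[b]__   read b → write a, move -1, go to P
P | __[b]a__   read b → write b, move +1, go to Q
Q | __b[a]__   read a → write _, move -1, go to S
S | __[b]___   read b → write a, move -1, go to P
P | _[_]a___   read _ → write _, move -1, go to Q
Q | [_]_a___   read _ → write a, move +1, go to T
T | a[_]a___   read _ → write _, move +1, go to H
H | a_[a]___
Cell 2 holds _ when M halts.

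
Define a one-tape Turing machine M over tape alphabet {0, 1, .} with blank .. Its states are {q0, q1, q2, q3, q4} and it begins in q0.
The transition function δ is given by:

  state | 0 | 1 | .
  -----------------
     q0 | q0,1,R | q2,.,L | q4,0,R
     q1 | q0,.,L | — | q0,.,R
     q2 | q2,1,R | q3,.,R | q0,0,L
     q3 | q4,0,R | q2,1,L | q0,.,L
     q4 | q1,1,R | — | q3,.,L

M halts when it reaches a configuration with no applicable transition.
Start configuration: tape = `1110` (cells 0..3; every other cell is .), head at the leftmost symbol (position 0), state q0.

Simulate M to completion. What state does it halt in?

q4

q0 | ....[1]110   read 1 → write ., move L, go to q2
q2 | ...[.].110   read . → write 0, move L, go to q0
q0 | ..[.]0.110   read . → write 0, move R, go to q4
q4 | ..0[0].110   read 0 → write 1, move R, go to q1
q1 | ..01[.]110   read . → write ., move R, go to q0
q0 | ..01.[1]10   read 1 → write ., move L, go to q2
q2 | ..01[.].10   read . → write 0, move L, go to q0
q0 | ..0[1]0.10   read 1 → write ., move L, go to q2
q2 | ..[0].0.10   read 0 → write 1, move R, go to q2
q2 | ..1[.]0.10   read . → write 0, move L, go to q0
q0 | ..[1]00.10   read 1 → write ., move L, go to q2
q2 | .[.].00.10   read . → write 0, move L, go to q0
q0 | [.]0.00.10   read . → write 0, move R, go to q4
q4 | 0[0].00.10   read 0 → write 1, move R, go to q1
q1 | 01[.]00.10   read . → write ., move R, go to q0
q0 | 01.[0]0.10   read 0 → write 1, move R, go to q0
q0 | 01.1[0].10   read 0 → write 1, move R, go to q0
q0 | 01.11[.]10   read . → write 0, move R, go to q4
q4 | 01.110[1]0
No transition is defined for (q4, 1); M halts in state q4.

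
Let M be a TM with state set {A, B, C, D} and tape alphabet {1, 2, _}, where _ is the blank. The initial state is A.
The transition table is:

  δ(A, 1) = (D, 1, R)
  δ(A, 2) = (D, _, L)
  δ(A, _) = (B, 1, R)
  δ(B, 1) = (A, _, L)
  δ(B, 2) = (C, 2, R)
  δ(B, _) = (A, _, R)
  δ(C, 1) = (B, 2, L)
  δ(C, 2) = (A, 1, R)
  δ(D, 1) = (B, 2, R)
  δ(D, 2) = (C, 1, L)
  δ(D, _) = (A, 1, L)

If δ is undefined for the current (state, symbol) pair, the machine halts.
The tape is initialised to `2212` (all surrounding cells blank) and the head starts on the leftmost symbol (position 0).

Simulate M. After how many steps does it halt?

24

A | __[2]212_   read 2 → write _, move L, go to D
D | _[_]_212_   read _ → write 1, move L, go to A
A | [_]1_212_   read _ → write 1, move R, go to B
B | 1[1]_212_   read 1 → write _, move L, go to A
A | [1]__212_   read 1 → write 1, move R, go to D
D | 1[_]_212_   read _ → write 1, move L, go to A
A | [1]1_212_   read 1 → write 1, move R, go to D
D | 1[1]_212_   read 1 → write 2, move R, go to B
B | 12[_]212_   read _ → write _, move R, go to A
A | 12_[2]12_   read 2 → write _, move L, go to D
D | 12[_]_12_   read _ → write 1, move L, go to A
A | 1[2]1_12_   read 2 → write _, move L, go to D
D | [1]_1_12_   read 1 → write 2, move R, go to B
B | 2[_]1_12_   read _ → write _, move R, go to A
A | 2_[1]_12_   read 1 → write 1, move R, go to D
D | 2_1[_]12_   read _ → write 1, move L, go to A
A | 2_[1]112_   read 1 → write 1, move R, go to D
D | 2_1[1]12_   read 1 → write 2, move R, go to B
B | 2_12[1]2_   read 1 → write _, move L, go to A
A | 2_1[2]_2_   read 2 → write _, move L, go to D
D | 2_[1]__2_   read 1 → write 2, move R, go to B
B | 2_2[_]_2_   read _ → write _, move R, go to A
A | 2_2_[_]2_   read _ → write 1, move R, go to B
B | 2_2_1[2]_   read 2 → write 2, move R, go to C
C | 2_2_12[_]
M halts after 24 transitions.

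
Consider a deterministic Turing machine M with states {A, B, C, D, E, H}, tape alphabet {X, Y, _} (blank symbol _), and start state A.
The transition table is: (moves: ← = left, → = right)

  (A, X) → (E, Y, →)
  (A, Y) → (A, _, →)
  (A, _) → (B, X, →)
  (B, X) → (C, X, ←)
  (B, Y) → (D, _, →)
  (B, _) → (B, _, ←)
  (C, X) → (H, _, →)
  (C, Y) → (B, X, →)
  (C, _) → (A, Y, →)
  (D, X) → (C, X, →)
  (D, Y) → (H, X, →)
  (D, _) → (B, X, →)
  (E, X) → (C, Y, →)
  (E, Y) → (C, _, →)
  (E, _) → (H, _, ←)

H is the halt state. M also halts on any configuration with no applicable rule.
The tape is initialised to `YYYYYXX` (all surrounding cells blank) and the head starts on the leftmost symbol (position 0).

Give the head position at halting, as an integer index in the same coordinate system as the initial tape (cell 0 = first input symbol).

A | [Y]YYYYXX___   read Y → write _, move →, go to A
A | _[Y]YYYXX___   read Y → write _, move →, go to A
A | __[Y]YYXX___   read Y → write _, move →, go to A
A | ___[Y]YXX___   read Y → write _, move →, go to A
A | ____[Y]XX___   read Y → write _, move →, go to A
A | _____[X]X___   read X → write Y, move →, go to E
E | _____Y[X]___   read X → write Y, move →, go to C
C | _____YY[_]__   read _ → write Y, move →, go to A
A | _____YYY[_]_   read _ → write X, move →, go to B
B | _____YYYX[_]   read _ → write _, move ←, go to B
B | _____YYY[X]_   read X → write X, move ←, go to C
C | _____YY[Y]X_   read Y → write X, move →, go to B
B | _____YYX[X]_   read X → write X, move ←, go to C
C | _____YY[X]X_   read X → write _, move →, go to H
H | _____YY_[X]_
At halt the head is at cell 8.

8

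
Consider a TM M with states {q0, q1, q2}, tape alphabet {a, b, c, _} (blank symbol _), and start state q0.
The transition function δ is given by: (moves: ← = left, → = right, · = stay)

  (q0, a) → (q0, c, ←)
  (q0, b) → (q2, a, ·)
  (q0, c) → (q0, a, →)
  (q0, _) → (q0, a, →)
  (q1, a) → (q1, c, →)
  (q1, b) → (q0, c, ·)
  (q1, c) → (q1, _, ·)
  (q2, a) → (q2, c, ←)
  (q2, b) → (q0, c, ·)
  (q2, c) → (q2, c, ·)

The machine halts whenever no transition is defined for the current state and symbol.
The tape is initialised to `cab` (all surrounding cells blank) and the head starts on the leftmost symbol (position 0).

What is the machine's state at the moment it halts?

q2

q0 | __[c]ab   read c → write a, move →, go to q0
q0 | __a[a]b   read a → write c, move ←, go to q0
q0 | __[a]cb   read a → write c, move ←, go to q0
q0 | _[_]ccb   read _ → write a, move →, go to q0
q0 | _a[c]cb   read c → write a, move →, go to q0
q0 | _aa[c]b   read c → write a, move →, go to q0
q0 | _aaa[b]   read b → write a, move ·, go to q2
q2 | _aaa[a]   read a → write c, move ←, go to q2
q2 | _aa[a]c   read a → write c, move ←, go to q2
q2 | _a[a]cc   read a → write c, move ←, go to q2
q2 | _[a]ccc   read a → write c, move ←, go to q2
q2 | [_]cccc
No transition is defined for (q2, _); M halts in state q2.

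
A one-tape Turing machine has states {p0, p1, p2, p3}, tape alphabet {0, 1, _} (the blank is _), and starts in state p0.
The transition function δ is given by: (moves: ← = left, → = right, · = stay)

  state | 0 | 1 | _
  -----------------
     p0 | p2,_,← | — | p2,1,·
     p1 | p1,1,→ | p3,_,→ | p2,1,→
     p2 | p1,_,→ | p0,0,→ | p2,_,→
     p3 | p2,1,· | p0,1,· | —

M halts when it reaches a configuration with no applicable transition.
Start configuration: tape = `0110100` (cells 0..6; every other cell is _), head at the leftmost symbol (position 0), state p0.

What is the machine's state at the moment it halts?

p0

state=p0 head=0 tape=_[0]110100   (p0,0)→(p2,_,←)
state=p2 head=-1 tape=[_]_110100   (p2,_)→(p2,_,→)
state=p2 head=0 tape=_[_]110100   (p2,_)→(p2,_,→)
state=p2 head=1 tape=__[1]10100   (p2,1)→(p0,0,→)
state=p0 head=2 tape=__0[1]0100
No transition is defined for (p0, 1); M halts in state p0.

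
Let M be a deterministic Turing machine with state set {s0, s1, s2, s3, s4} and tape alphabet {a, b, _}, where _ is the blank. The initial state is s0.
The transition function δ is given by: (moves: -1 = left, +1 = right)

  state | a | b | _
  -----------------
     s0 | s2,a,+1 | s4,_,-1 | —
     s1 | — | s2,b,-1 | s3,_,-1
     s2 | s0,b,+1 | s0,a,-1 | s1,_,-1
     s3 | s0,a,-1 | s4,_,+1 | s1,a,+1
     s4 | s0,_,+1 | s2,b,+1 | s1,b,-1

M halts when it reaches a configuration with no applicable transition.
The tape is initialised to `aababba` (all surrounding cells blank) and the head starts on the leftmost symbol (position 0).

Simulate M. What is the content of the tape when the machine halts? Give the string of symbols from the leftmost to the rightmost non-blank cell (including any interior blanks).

state=s0 head=0 tape=____[a]ababba   (s0,a)→(s2,a,+1)
state=s2 head=1 tape=____a[a]babba   (s2,a)→(s0,b,+1)
state=s0 head=2 tape=____ab[b]abba   (s0,b)→(s4,_,-1)
state=s4 head=1 tape=____a[b]_abba   (s4,b)→(s2,b,+1)
state=s2 head=2 tape=____ab[_]abba   (s2,_)→(s1,_,-1)
state=s1 head=1 tape=____a[b]_abba   (s1,b)→(s2,b,-1)
state=s2 head=0 tape=____[a]b_abba   (s2,a)→(s0,b,+1)
state=s0 head=1 tape=____b[b]_abba   (s0,b)→(s4,_,-1)
state=s4 head=0 tape=____[b]__abba   (s4,b)→(s2,b,+1)
state=s2 head=1 tape=____b[_]_abba   (s2,_)→(s1,_,-1)
state=s1 head=0 tape=____[b]__abba   (s1,b)→(s2,b,-1)
state=s2 head=-1 tape=___[_]b__abba   (s2,_)→(s1,_,-1)
state=s1 head=-2 tape=__[_]_b__abba   (s1,_)→(s3,_,-1)
state=s3 head=-3 tape=_[_]__b__abba   (s3,_)→(s1,a,+1)
state=s1 head=-2 tape=_a[_]_b__abba   (s1,_)→(s3,_,-1)
state=s3 head=-3 tape=_[a]__b__abba   (s3,a)→(s0,a,-1)
state=s0 head=-4 tape=[_]a__b__abba
The non-blank tape span at halt is a__b__abba.

a__b__abba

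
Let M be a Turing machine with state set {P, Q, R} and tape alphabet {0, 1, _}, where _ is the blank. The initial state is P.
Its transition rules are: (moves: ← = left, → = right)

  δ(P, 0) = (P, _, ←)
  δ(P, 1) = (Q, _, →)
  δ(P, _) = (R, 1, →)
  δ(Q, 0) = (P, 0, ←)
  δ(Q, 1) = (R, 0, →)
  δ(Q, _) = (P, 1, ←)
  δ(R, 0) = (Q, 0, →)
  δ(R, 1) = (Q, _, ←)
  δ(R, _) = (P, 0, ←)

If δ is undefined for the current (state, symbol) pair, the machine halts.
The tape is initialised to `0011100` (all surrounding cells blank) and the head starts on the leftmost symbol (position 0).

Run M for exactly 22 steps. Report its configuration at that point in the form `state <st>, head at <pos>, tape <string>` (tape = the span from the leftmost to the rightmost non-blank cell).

P | __[0]011100   read 0 → write _, move ←, go to P
P | _[_]_011100   read _ → write 1, move →, go to R
R | _1[_]011100   read _ → write 0, move ←, go to P
P | _[1]0011100   read 1 → write _, move →, go to Q
Q | __[0]011100   read 0 → write 0, move ←, go to P
P | _[_]0011100   read _ → write 1, move →, go to R
R | _1[0]011100   read 0 → write 0, move →, go to Q
Q | _10[0]11100   read 0 → write 0, move ←, go to P
P | _1[0]011100   read 0 → write _, move ←, go to P
P | _[1]_011100   read 1 → write _, move →, go to Q
Q | __[_]011100   read _ → write 1, move ←, go to P
P | _[_]1011100   read _ → write 1, move →, go to R
R | _1[1]011100   read 1 → write _, move ←, go to Q
Q | _[1]_011100   read 1 → write 0, move →, go to R
R | _0[_]011100   read _ → write 0, move ←, go to P
P | _[0]0011100   read 0 → write _, move ←, go to P
P | [_]_0011100   read _ → write 1, move →, go to R
R | 1[_]0011100   read _ → write 0, move ←, go to P
P | [1]00011100   read 1 → write _, move →, go to Q
Q | _[0]0011100   read 0 → write 0, move ←, go to P
P | [_]00011100   read _ → write 1, move →, go to R
R | 1[0]0011100   read 0 → write 0, move →, go to Q
Q | 10[0]011100
After 22 steps: state Q, head at 0, tape 100011100.

state Q, head at 0, tape 100011100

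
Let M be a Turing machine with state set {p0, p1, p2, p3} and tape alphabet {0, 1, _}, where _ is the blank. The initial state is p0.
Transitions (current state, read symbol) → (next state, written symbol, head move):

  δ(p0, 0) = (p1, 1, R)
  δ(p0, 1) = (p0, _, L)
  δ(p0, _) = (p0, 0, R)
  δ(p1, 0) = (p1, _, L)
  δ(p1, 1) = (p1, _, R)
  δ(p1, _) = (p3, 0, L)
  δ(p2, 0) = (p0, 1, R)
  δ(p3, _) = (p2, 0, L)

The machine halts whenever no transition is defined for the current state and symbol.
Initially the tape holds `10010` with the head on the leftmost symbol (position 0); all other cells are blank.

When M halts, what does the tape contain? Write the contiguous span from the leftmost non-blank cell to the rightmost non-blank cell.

010010

p0 | _[1]0010   read 1 → write _, move L, go to p0
p0 | [_]_0010   read _ → write 0, move R, go to p0
p0 | 0[_]0010   read _ → write 0, move R, go to p0
p0 | 00[0]010   read 0 → write 1, move R, go to p1
p1 | 001[0]10   read 0 → write _, move L, go to p1
p1 | 00[1]_10   read 1 → write _, move R, go to p1
p1 | 00_[_]10   read _ → write 0, move L, go to p3
p3 | 00[_]010   read _ → write 0, move L, go to p2
p2 | 0[0]0010   read 0 → write 1, move R, go to p0
p0 | 01[0]010   read 0 → write 1, move R, go to p1
p1 | 011[0]10   read 0 → write _, move L, go to p1
p1 | 01[1]_10   read 1 → write _, move R, go to p1
p1 | 01_[_]10   read _ → write 0, move L, go to p3
p3 | 01[_]010   read _ → write 0, move L, go to p2
p2 | 0[1]0010
The non-blank tape span at halt is 010010.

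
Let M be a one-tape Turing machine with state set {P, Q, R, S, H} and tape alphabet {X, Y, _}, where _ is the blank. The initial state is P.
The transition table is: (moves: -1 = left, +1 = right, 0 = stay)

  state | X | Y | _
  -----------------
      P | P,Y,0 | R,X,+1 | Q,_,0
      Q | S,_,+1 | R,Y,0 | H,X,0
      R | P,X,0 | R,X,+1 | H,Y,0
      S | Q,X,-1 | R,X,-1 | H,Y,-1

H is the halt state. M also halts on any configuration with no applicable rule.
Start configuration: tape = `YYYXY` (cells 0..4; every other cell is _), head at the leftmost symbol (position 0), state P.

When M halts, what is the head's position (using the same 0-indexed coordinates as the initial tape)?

state=P head=0 tape=[Y]YYXY_   (P,Y)→(R,X,+1)
state=R head=1 tape=X[Y]YXY_   (R,Y)→(R,X,+1)
state=R head=2 tape=XX[Y]XY_   (R,Y)→(R,X,+1)
state=R head=3 tape=XXX[X]Y_   (R,X)→(P,X,0)
state=P head=3 tape=XXX[X]Y_   (P,X)→(P,Y,0)
state=P head=3 tape=XXX[Y]Y_   (P,Y)→(R,X,+1)
state=R head=4 tape=XXXX[Y]_   (R,Y)→(R,X,+1)
state=R head=5 tape=XXXXX[_]   (R,_)→(H,Y,0)
state=H head=5 tape=XXXXX[Y]
At halt the head is at cell 5.

5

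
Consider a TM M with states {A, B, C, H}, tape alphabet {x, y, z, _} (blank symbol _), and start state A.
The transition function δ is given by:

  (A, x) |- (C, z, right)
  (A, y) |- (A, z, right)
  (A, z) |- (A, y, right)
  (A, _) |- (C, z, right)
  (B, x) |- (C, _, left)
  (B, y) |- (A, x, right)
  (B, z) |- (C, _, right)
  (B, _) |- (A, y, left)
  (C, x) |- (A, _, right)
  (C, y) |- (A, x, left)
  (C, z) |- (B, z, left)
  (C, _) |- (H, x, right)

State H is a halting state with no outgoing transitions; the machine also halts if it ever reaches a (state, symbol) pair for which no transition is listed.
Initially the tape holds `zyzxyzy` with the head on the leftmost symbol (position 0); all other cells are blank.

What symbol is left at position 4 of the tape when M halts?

z

A | [z]yzxyzy___   read z → write y, move right, go to A
A | y[y]zxyzy___   read y → write z, move right, go to A
A | yz[z]xyzy___   read z → write y, move right, go to A
A | yzy[x]yzy___   read x → write z, move right, go to C
C | yzyz[y]zy___   read y → write x, move left, go to A
A | yzy[z]xzy___   read z → write y, move right, go to A
A | yzyy[x]zy___   read x → write z, move right, go to C
C | yzyyz[z]y___   read z → write z, move left, go to B
B | yzyy[z]zy___   read z → write _, move right, go to C
C | yzyy_[z]y___   read z → write z, move left, go to B
B | yzyy[_]zy___   read _ → write y, move left, go to A
A | yzy[y]yzy___   read y → write z, move right, go to A
A | yzyz[y]zy___   read y → write z, move right, go to A
A | yzyzz[z]y___   read z → write y, move right, go to A
A | yzyzzy[y]___   read y → write z, move right, go to A
A | yzyzzyz[_]__   read _ → write z, move right, go to C
C | yzyzzyzz[_]_   read _ → write x, move right, go to H
H | yzyzzyzzx[_]
Cell 4 holds z when M halts.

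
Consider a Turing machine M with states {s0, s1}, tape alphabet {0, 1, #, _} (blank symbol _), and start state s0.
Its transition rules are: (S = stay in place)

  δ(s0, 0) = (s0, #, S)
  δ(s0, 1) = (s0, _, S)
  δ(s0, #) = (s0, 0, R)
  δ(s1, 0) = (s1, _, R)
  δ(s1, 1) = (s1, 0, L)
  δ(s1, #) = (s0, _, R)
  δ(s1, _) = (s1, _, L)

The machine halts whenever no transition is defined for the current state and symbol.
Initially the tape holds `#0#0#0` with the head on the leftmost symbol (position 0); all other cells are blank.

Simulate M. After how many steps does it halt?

9

s0 | [#]0#0#0_   read # → write 0, move R, go to s0
s0 | 0[0]#0#0_   read 0 → write #, move S, go to s0
s0 | 0[#]#0#0_   read # → write 0, move R, go to s0
s0 | 00[#]0#0_   read # → write 0, move R, go to s0
s0 | 000[0]#0_   read 0 → write #, move S, go to s0
s0 | 000[#]#0_   read # → write 0, move R, go to s0
s0 | 0000[#]0_   read # → write 0, move R, go to s0
s0 | 00000[0]_   read 0 → write #, move S, go to s0
s0 | 00000[#]_   read # → write 0, move R, go to s0
s0 | 000000[_]
M halts after 9 transitions.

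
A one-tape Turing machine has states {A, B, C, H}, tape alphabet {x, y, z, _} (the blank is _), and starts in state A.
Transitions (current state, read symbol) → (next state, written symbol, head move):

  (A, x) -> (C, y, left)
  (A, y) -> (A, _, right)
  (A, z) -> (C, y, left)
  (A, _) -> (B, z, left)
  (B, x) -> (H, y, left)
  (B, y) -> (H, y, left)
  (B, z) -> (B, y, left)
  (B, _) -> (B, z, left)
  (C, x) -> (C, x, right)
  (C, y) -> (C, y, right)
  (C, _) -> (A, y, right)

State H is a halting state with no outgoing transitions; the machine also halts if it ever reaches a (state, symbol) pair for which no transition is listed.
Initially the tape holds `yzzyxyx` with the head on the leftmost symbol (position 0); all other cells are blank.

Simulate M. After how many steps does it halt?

18

A | [y]zzyxyx_   read y → write _, move right, go to A
A | _[z]zyxyx_   read z → write y, move left, go to C
C | [_]yzyxyx_   read _ → write y, move right, go to A
A | y[y]zyxyx_   read y → write _, move right, go to A
A | y_[z]yxyx_   read z → write y, move left, go to C
C | y[_]yyxyx_   read _ → write y, move right, go to A
A | yy[y]yxyx_   read y → write _, move right, go to A
A | yy_[y]xyx_   read y → write _, move right, go to A
A | yy__[x]yx_   read x → write y, move left, go to C
C | yy_[_]yyx_   read _ → write y, move right, go to A
A | yy_y[y]yx_   read y → write _, move right, go to A
A | yy_y_[y]x_   read y → write _, move right, go to A
A | yy_y__[x]_   read x → write y, move left, go to C
C | yy_y_[_]y_   read _ → write y, move right, go to A
A | yy_y_y[y]_   read y → write _, move right, go to A
A | yy_y_y_[_]   read _ → write z, move left, go to B
B | yy_y_y[_]z   read _ → write z, move left, go to B
B | yy_y_[y]zz   read y → write y, move left, go to H
H | yy_y[_]yzz
M halts after 18 transitions.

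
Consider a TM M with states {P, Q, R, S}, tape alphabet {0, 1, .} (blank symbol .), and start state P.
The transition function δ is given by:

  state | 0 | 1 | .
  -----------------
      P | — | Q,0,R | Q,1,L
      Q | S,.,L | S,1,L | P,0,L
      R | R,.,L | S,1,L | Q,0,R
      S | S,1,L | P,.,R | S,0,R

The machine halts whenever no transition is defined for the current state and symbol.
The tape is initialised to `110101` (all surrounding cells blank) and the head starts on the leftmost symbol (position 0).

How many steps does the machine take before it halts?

12

P | .[1]10101   read 1 → write 0, move R, go to Q
Q | .0[1]0101   read 1 → write 1, move L, go to S
S | .[0]10101   read 0 → write 1, move L, go to S
S | [.]110101   read . → write 0, move R, go to S
S | 0[1]10101   read 1 → write ., move R, go to P
P | 0.[1]0101   read 1 → write 0, move R, go to Q
Q | 0.0[0]101   read 0 → write ., move L, go to S
S | 0.[0].101   read 0 → write 1, move L, go to S
S | 0[.]1.101   read . → write 0, move R, go to S
S | 00[1].101   read 1 → write ., move R, go to P
P | 00.[.]101   read . → write 1, move L, go to Q
Q | 00[.]1101   read . → write 0, move L, go to P
P | 0[0]01101
M halts after 12 transitions.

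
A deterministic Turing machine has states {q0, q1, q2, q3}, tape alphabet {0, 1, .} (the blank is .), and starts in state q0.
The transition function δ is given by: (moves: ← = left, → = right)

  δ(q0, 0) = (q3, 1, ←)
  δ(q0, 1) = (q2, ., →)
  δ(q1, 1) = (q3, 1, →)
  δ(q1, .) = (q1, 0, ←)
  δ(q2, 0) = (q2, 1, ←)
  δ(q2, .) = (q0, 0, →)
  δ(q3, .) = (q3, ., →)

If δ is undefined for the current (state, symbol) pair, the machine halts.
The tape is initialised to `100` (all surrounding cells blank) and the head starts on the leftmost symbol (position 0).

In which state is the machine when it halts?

q0 | [1]00..   read 1 → write ., move →, go to q2
q2 | .[0]0..   read 0 → write 1, move ←, go to q2
q2 | [.]10..   read . → write 0, move →, go to q0
q0 | 0[1]0..   read 1 → write ., move →, go to q2
q2 | 0.[0]..   read 0 → write 1, move ←, go to q2
q2 | 0[.]1..   read . → write 0, move →, go to q0
q0 | 00[1]..   read 1 → write ., move →, go to q2
q2 | 00.[.].   read . → write 0, move →, go to q0
q0 | 00.0[.]
No transition is defined for (q0, .); M halts in state q0.

q0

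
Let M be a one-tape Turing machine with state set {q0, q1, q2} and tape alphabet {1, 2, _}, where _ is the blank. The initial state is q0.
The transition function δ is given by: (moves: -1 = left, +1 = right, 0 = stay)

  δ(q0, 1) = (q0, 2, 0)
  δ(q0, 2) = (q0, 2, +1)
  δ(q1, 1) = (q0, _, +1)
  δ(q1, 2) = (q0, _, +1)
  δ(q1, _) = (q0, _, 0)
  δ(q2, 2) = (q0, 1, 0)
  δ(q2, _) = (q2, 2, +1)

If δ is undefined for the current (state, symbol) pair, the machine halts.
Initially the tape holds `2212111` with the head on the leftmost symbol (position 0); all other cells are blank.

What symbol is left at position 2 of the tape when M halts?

state=q0 head=0 tape=[2]212111_   (q0,2)→(q0,2,+1)
state=q0 head=1 tape=2[2]12111_   (q0,2)→(q0,2,+1)
state=q0 head=2 tape=22[1]2111_   (q0,1)→(q0,2,0)
state=q0 head=2 tape=22[2]2111_   (q0,2)→(q0,2,+1)
state=q0 head=3 tape=222[2]111_   (q0,2)→(q0,2,+1)
state=q0 head=4 tape=2222[1]11_   (q0,1)→(q0,2,0)
state=q0 head=4 tape=2222[2]11_   (q0,2)→(q0,2,+1)
state=q0 head=5 tape=22222[1]1_   (q0,1)→(q0,2,0)
state=q0 head=5 tape=22222[2]1_   (q0,2)→(q0,2,+1)
state=q0 head=6 tape=222222[1]_   (q0,1)→(q0,2,0)
state=q0 head=6 tape=222222[2]_   (q0,2)→(q0,2,+1)
state=q0 head=7 tape=2222222[_]
Cell 2 holds 2 when M halts.

2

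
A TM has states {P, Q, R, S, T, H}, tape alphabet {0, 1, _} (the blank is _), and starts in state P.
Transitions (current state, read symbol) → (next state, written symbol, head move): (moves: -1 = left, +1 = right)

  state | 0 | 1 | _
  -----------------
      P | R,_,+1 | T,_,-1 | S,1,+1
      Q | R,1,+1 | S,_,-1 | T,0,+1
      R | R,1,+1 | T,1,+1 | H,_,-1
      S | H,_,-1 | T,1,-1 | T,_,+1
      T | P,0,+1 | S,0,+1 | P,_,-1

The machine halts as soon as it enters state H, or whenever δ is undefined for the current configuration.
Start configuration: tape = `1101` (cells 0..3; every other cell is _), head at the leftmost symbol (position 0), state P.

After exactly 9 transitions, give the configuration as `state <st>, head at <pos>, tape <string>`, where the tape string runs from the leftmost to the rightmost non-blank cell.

state H, head at 1, tape 11_0_1

P | __[1]101   read 1 → write _, move -1, go to T
T | _[_]_101   read _ → write _, move -1, go to P
P | [_]__101   read _ → write 1, move +1, go to S
S | 1[_]_101   read _ → write _, move +1, go to T
T | 1_[_]101   read _ → write _, move -1, go to P
P | 1[_]_101   read _ → write 1, move +1, go to S
S | 11[_]101   read _ → write _, move +1, go to T
T | 11_[1]01   read 1 → write 0, move +1, go to S
S | 11_0[0]1   read 0 → write _, move -1, go to H
H | 11_[0]_1
After 9 steps: state H, head at 1, tape 11_0_1.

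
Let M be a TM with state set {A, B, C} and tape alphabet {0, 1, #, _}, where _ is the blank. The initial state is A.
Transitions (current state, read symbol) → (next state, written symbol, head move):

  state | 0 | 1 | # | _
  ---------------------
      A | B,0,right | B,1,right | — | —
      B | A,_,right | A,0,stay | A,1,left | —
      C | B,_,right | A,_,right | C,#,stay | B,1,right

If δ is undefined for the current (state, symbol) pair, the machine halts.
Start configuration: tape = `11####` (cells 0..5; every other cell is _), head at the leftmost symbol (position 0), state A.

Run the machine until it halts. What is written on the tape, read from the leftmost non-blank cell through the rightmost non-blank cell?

A | [1]1####_   read 1 → write 1, move right, go to B
B | 1[1]####_   read 1 → write 0, move stay, go to A
A | 1[0]####_   read 0 → write 0, move right, go to B
B | 10[#]###_   read # → write 1, move left, go to A
A | 1[0]1###_   read 0 → write 0, move right, go to B
B | 10[1]###_   read 1 → write 0, move stay, go to A
A | 10[0]###_   read 0 → write 0, move right, go to B
B | 100[#]##_   read # → write 1, move left, go to A
A | 10[0]1##_   read 0 → write 0, move right, go to B
B | 100[1]##_   read 1 → write 0, move stay, go to A
A | 100[0]##_   read 0 → write 0, move right, go to B
B | 1000[#]#_   read # → write 1, move left, go to A
A | 100[0]1#_   read 0 → write 0, move right, go to B
B | 1000[1]#_   read 1 → write 0, move stay, go to A
A | 1000[0]#_   read 0 → write 0, move right, go to B
B | 10000[#]_   read # → write 1, move left, go to A
A | 1000[0]1_   read 0 → write 0, move right, go to B
B | 10000[1]_   read 1 → write 0, move stay, go to A
A | 10000[0]_   read 0 → write 0, move right, go to B
B | 100000[_]
The non-blank tape span at halt is 100000.

100000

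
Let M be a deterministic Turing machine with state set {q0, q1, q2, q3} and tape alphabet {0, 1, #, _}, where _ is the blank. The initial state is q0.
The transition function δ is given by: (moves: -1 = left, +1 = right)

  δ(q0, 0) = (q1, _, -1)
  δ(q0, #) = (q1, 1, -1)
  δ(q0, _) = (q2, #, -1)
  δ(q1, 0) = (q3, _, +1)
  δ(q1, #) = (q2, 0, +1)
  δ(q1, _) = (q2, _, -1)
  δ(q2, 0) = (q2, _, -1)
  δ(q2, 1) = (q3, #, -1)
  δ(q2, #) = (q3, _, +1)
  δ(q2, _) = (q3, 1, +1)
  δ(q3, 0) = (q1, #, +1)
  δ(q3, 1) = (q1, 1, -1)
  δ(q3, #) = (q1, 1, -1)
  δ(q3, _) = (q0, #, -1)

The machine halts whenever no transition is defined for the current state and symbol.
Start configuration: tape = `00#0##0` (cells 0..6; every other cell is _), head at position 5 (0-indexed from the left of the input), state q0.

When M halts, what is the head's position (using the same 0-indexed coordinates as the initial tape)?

-1

state=q0 head=5 tape=_00#0#[#]0   (q0,#)→(q1,1,-1)
state=q1 head=4 tape=_00#0[#]10   (q1,#)→(q2,0,+1)
state=q2 head=5 tape=_00#00[1]0   (q2,1)→(q3,#,-1)
state=q3 head=4 tape=_00#0[0]#0   (q3,0)→(q1,#,+1)
state=q1 head=5 tape=_00#0#[#]0   (q1,#)→(q2,0,+1)
state=q2 head=6 tape=_00#0#0[0]   (q2,0)→(q2,_,-1)
state=q2 head=5 tape=_00#0#[0]_   (q2,0)→(q2,_,-1)
state=q2 head=4 tape=_00#0[#]__   (q2,#)→(q3,_,+1)
state=q3 head=5 tape=_00#0_[_]_   (q3,_)→(q0,#,-1)
state=q0 head=4 tape=_00#0[_]#_   (q0,_)→(q2,#,-1)
state=q2 head=3 tape=_00#[0]##_   (q2,0)→(q2,_,-1)
state=q2 head=2 tape=_00[#]_##_   (q2,#)→(q3,_,+1)
state=q3 head=3 tape=_00_[_]##_   (q3,_)→(q0,#,-1)
state=q0 head=2 tape=_00[_]###_   (q0,_)→(q2,#,-1)
state=q2 head=1 tape=_0[0]####_   (q2,0)→(q2,_,-1)
state=q2 head=0 tape=_[0]_####_   (q2,0)→(q2,_,-1)
state=q2 head=-1 tape=[_]__####_   (q2,_)→(q3,1,+1)
state=q3 head=0 tape=1[_]_####_   (q3,_)→(q0,#,-1)
state=q0 head=-1 tape=[1]#_####_
At halt the head is at cell -1.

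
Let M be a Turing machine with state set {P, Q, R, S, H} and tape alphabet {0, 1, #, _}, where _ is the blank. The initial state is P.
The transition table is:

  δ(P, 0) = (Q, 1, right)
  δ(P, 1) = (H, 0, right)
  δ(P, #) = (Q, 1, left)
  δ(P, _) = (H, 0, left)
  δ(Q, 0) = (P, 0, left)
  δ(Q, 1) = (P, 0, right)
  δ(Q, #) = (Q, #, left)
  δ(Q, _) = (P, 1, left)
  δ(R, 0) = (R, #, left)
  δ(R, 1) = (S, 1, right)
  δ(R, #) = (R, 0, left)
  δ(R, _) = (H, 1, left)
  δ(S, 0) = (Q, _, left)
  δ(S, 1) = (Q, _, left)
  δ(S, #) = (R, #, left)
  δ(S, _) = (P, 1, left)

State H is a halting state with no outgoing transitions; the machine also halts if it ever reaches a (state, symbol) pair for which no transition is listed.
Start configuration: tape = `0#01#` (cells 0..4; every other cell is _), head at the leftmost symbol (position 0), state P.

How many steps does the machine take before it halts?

state=P head=0 tape=__[0]#01#   (P,0)→(Q,1,right)
state=Q head=1 tape=__1[#]01#   (Q,#)→(Q,#,left)
state=Q head=0 tape=__[1]#01#   (Q,1)→(P,0,right)
state=P head=1 tape=__0[#]01#   (P,#)→(Q,1,left)
state=Q head=0 tape=__[0]101#   (Q,0)→(P,0,left)
state=P head=-1 tape=_[_]0101#   (P,_)→(H,0,left)
state=H head=-2 tape=[_]00101#
M halts after 6 transitions.

6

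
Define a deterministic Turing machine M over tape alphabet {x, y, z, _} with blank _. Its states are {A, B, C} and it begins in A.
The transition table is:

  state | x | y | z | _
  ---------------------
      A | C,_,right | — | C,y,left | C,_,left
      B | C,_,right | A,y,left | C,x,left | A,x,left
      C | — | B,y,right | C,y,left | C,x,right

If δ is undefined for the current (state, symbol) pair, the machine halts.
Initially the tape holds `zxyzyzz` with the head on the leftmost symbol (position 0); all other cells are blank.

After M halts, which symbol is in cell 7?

state=A head=0 tape=_[z]xyzyzz_   (A,z)→(C,y,left)
state=C head=-1 tape=[_]yxyzyzz_   (C,_)→(C,x,right)
state=C head=0 tape=x[y]xyzyzz_   (C,y)→(B,y,right)
state=B head=1 tape=xy[x]yzyzz_   (B,x)→(C,_,right)
state=C head=2 tape=xy_[y]zyzz_   (C,y)→(B,y,right)
state=B head=3 tape=xy_y[z]yzz_   (B,z)→(C,x,left)
state=C head=2 tape=xy_[y]xyzz_   (C,y)→(B,y,right)
state=B head=3 tape=xy_y[x]yzz_   (B,x)→(C,_,right)
state=C head=4 tape=xy_y_[y]zz_   (C,y)→(B,y,right)
state=B head=5 tape=xy_y_y[z]z_   (B,z)→(C,x,left)
state=C head=4 tape=xy_y_[y]xz_   (C,y)→(B,y,right)
state=B head=5 tape=xy_y_y[x]z_   (B,x)→(C,_,right)
state=C head=6 tape=xy_y_y_[z]_   (C,z)→(C,y,left)
state=C head=5 tape=xy_y_y[_]y_   (C,_)→(C,x,right)
state=C head=6 tape=xy_y_yx[y]_   (C,y)→(B,y,right)
state=B head=7 tape=xy_y_yxy[_]   (B,_)→(A,x,left)
state=A head=6 tape=xy_y_yx[y]x
Cell 7 holds x when M halts.

x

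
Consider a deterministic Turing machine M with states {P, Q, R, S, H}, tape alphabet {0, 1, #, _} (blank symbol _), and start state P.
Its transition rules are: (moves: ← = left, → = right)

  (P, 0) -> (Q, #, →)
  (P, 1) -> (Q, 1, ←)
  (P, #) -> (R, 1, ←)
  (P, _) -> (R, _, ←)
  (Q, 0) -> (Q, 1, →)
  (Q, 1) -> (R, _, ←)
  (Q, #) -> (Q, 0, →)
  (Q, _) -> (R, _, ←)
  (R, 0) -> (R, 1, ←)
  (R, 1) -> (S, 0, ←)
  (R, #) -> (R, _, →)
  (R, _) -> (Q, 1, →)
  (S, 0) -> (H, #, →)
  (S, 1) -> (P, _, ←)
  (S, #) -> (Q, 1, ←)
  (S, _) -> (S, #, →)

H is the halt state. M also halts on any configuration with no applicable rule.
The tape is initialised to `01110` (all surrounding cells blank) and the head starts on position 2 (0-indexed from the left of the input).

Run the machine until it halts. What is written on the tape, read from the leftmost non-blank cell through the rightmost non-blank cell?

##__110

P | __01[1]10   read 1 → write 1, move ←, go to Q
Q | __0[1]110   read 1 → write _, move ←, go to R
R | __[0]_110   read 0 → write 1, move ←, go to R
R | _[_]1_110   read _ → write 1, move →, go to Q
Q | _1[1]_110   read 1 → write _, move ←, go to R
R | _[1]__110   read 1 → write 0, move ←, go to S
S | [_]0__110   read _ → write #, move →, go to S
S | #[0]__110   read 0 → write #, move →, go to H
H | ##[_]_110
The non-blank tape span at halt is ##__110.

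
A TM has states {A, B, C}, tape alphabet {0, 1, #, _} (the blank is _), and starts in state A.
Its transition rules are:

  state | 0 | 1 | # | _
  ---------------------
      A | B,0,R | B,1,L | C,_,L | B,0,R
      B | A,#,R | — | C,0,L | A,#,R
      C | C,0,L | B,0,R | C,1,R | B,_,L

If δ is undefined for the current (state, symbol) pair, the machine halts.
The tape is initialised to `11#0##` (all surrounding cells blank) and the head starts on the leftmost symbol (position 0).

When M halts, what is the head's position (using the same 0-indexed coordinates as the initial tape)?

A | ___[1]1#0##   read 1 → write 1, move L, go to B
B | __[_]11#0##   read _ → write #, move R, go to A
A | __#[1]1#0##   read 1 → write 1, move L, go to B
B | __[#]11#0##   read # → write 0, move L, go to C
C | _[_]011#0##   read _ → write _, move L, go to B
B | [_]_011#0##   read _ → write #, move R, go to A
A | #[_]011#0##   read _ → write 0, move R, go to B
B | #0[0]11#0##   read 0 → write #, move R, go to A
A | #0#[1]1#0##   read 1 → write 1, move L, go to B
B | #0[#]11#0##   read # → write 0, move L, go to C
C | #[0]011#0##   read 0 → write 0, move L, go to C
C | [#]0011#0##   read # → write 1, move R, go to C
C | 1[0]011#0##   read 0 → write 0, move L, go to C
C | [1]0011#0##   read 1 → write 0, move R, go to B
B | 0[0]011#0##   read 0 → write #, move R, go to A
A | 0#[0]11#0##   read 0 → write 0, move R, go to B
B | 0#0[1]1#0##
At halt the head is at cell 0.

0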